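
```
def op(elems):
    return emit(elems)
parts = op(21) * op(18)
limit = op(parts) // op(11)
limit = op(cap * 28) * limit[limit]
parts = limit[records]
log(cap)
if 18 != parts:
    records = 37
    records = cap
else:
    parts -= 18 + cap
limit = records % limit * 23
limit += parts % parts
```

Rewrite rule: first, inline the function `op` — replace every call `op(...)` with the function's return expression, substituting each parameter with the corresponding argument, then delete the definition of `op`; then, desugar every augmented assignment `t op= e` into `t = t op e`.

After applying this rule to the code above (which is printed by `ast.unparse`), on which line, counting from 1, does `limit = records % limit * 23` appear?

11

Transformed code:
parts = emit(21) * emit(18)
limit = emit(parts) // emit(11)
limit = emit(cap * 28) * limit[limit]
parts = limit[records]
log(cap)
if 18 != parts:
    records = 37
    records = cap
else:
    parts = parts - (18 + cap)
limit = records % limit * 23
limit = limit + parts % parts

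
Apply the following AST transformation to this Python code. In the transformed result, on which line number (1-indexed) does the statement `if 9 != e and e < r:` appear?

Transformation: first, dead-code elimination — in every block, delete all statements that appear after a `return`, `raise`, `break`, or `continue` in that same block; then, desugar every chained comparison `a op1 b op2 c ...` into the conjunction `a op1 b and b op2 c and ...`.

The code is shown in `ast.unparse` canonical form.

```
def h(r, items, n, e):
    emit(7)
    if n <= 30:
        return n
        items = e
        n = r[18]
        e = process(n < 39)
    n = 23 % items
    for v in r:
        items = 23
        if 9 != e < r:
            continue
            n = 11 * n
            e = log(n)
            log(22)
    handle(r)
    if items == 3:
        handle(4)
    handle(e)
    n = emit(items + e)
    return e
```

Transformed code:
def h(r, items, n, e):
    emit(7)
    if n <= 30:
        return n
    n = 23 % items
    for v in r:
        items = 23
        if 9 != e and e < r:
            continue
    handle(r)
    if items == 3:
        handle(4)
    handle(e)
    n = emit(items + e)
    return e

8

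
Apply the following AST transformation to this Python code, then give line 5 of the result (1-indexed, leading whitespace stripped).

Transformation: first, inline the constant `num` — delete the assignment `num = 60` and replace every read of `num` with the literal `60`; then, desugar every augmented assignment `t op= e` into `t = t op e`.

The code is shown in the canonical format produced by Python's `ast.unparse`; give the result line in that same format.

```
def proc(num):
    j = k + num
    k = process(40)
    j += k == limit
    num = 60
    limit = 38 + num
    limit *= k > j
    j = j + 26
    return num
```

Transformed code:
def proc(num):
    j = k + 60
    k = process(40)
    j = j + (k == limit)
    limit = 38 + 60
    limit = limit * (k > j)
    j = j + 26
    return 60

limit = 38 + 60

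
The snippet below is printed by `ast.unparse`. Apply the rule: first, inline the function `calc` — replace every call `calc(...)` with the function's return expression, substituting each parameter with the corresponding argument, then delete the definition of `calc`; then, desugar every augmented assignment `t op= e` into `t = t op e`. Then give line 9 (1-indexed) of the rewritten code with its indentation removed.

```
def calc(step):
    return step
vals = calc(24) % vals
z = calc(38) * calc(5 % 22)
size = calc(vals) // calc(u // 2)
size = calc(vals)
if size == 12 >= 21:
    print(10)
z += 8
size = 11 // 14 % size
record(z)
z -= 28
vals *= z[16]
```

record(z)

Transformed code:
vals = 24 % vals
z = 38 * (5 % 22)
size = vals // (u // 2)
size = vals
if size == 12 >= 21:
    print(10)
z = z + 8
size = 11 // 14 % size
record(z)
z = z - 28
vals = vals * z[16]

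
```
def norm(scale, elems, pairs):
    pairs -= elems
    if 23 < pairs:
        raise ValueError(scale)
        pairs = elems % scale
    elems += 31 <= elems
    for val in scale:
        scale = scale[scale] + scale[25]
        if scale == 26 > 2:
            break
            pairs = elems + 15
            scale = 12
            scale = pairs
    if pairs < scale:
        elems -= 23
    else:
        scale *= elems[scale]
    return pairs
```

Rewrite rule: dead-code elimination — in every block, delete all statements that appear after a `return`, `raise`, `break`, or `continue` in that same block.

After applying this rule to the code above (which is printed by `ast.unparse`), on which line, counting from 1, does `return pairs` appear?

Transformed code:
def norm(scale, elems, pairs):
    pairs -= elems
    if 23 < pairs:
        raise ValueError(scale)
    elems += 31 <= elems
    for val in scale:
        scale = scale[scale] + scale[25]
        if scale == 26 > 2:
            break
    if pairs < scale:
        elems -= 23
    else:
        scale *= elems[scale]
    return pairs

14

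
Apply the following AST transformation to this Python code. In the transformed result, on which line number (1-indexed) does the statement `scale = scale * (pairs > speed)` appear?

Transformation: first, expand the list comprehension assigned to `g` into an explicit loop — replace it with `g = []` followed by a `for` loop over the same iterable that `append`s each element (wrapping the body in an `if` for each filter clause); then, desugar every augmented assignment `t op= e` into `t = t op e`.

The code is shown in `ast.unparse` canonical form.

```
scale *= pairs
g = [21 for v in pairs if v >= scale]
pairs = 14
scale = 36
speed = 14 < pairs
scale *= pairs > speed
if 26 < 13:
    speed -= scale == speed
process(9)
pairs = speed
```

Transformed code:
scale = scale * pairs
g = []
for v in pairs:
    if v >= scale:
        g.append(21)
pairs = 14
scale = 36
speed = 14 < pairs
scale = scale * (pairs > speed)
if 26 < 13:
    speed = speed - (scale == speed)
process(9)
pairs = speed

9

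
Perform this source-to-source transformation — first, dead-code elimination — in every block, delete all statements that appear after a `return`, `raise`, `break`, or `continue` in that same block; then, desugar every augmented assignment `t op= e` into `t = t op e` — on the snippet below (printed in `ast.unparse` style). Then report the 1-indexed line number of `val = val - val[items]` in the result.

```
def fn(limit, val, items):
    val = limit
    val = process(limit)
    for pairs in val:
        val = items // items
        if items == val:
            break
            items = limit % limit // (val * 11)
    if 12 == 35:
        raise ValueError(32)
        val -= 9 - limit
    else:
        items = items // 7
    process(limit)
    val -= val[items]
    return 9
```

13

Transformed code:
def fn(limit, val, items):
    val = limit
    val = process(limit)
    for pairs in val:
        val = items // items
        if items == val:
            break
    if 12 == 35:
        raise ValueError(32)
    else:
        items = items // 7
    process(limit)
    val = val - val[items]
    return 9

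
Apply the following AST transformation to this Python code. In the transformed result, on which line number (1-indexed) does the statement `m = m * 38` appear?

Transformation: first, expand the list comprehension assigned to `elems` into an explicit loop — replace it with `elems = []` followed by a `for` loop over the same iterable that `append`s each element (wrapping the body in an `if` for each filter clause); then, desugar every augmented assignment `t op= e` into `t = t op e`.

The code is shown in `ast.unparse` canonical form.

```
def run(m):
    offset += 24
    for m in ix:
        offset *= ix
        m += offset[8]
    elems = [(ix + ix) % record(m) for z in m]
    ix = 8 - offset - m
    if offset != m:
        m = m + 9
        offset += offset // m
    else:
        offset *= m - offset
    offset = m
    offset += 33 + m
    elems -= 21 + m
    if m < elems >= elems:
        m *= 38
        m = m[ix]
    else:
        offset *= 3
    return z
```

19

Transformed code:
def run(m):
    offset = offset + 24
    for m in ix:
        offset = offset * ix
        m = m + offset[8]
    elems = []
    for z in m:
        elems.append((ix + ix) % record(m))
    ix = 8 - offset - m
    if offset != m:
        m = m + 9
        offset = offset + offset // m
    else:
        offset = offset * (m - offset)
    offset = m
    offset = offset + (33 + m)
    elems = elems - (21 + m)
    if m < elems >= elems:
        m = m * 38
        m = m[ix]
    else:
        offset = offset * 3
    return z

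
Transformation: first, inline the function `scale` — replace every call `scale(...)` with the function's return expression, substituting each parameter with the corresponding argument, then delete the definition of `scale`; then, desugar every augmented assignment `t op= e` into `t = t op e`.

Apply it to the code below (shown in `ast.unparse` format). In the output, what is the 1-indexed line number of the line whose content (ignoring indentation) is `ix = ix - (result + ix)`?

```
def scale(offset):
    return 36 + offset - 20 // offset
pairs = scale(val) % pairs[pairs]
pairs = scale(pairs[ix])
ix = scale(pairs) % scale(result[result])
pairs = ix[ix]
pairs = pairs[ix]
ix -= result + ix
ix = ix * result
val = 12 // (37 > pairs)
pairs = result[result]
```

6

Transformed code:
pairs = (36 + val - 20 // val) % pairs[pairs]
pairs = 36 + pairs[ix] - 20 // pairs[ix]
ix = (36 + pairs - 20 // pairs) % (36 + result[result] - 20 // result[result])
pairs = ix[ix]
pairs = pairs[ix]
ix = ix - (result + ix)
ix = ix * result
val = 12 // (37 > pairs)
pairs = result[result]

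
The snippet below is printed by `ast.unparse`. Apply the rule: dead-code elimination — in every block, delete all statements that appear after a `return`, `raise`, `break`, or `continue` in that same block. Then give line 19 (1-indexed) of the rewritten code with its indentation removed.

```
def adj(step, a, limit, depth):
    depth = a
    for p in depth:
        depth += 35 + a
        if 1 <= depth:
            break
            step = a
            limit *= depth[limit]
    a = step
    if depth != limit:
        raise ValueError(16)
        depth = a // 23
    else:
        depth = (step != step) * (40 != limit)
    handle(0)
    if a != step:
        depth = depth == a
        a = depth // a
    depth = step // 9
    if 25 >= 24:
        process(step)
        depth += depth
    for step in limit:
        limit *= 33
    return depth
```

Transformed code:
def adj(step, a, limit, depth):
    depth = a
    for p in depth:
        depth += 35 + a
        if 1 <= depth:
            break
    a = step
    if depth != limit:
        raise ValueError(16)
    else:
        depth = (step != step) * (40 != limit)
    handle(0)
    if a != step:
        depth = depth == a
        a = depth // a
    depth = step // 9
    if 25 >= 24:
        process(step)
        depth += depth
    for step in limit:
        limit *= 33
    return depth

depth += depth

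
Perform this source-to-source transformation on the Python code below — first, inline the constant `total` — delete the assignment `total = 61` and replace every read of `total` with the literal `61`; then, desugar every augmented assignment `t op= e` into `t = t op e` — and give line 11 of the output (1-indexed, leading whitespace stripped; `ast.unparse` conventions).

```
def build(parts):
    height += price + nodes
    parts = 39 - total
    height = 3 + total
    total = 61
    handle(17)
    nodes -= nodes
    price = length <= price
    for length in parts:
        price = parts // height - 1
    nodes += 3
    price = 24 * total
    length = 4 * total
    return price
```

price = 24 * 61

Transformed code:
def build(parts):
    height = height + (price + nodes)
    parts = 39 - 61
    height = 3 + 61
    handle(17)
    nodes = nodes - nodes
    price = length <= price
    for length in parts:
        price = parts // height - 1
    nodes = nodes + 3
    price = 24 * 61
    length = 4 * 61
    return price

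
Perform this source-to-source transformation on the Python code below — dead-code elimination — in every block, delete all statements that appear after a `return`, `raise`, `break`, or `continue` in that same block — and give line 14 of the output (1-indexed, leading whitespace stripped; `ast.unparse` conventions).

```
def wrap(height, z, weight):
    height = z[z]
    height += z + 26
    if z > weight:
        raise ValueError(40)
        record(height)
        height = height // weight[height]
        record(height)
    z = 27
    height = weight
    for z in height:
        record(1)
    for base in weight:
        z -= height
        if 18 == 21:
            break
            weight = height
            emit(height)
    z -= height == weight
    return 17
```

Transformed code:
def wrap(height, z, weight):
    height = z[z]
    height += z + 26
    if z > weight:
        raise ValueError(40)
    z = 27
    height = weight
    for z in height:
        record(1)
    for base in weight:
        z -= height
        if 18 == 21:
            break
    z -= height == weight
    return 17

z -= height == weight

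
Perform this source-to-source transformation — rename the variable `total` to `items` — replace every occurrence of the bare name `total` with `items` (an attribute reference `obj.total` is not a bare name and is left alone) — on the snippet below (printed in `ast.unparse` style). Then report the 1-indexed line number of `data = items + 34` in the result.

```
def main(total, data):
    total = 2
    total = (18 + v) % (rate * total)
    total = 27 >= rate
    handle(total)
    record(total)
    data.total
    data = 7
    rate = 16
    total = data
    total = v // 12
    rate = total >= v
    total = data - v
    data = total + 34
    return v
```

14

Transformed code:
def main(items, data):
    items = 2
    items = (18 + v) % (rate * items)
    items = 27 >= rate
    handle(items)
    record(items)
    data.total
    data = 7
    rate = 16
    items = data
    items = v // 12
    rate = items >= v
    items = data - v
    data = items + 34
    return v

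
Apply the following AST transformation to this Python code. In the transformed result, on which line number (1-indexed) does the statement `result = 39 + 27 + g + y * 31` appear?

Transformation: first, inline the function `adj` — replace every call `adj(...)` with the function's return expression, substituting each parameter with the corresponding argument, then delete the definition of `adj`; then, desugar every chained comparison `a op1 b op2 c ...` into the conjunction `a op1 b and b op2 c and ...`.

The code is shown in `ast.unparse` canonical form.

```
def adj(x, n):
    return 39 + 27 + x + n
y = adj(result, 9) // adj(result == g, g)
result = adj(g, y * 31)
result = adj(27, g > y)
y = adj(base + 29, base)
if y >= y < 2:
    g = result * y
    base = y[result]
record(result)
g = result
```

Transformed code:
y = (39 + 27 + result + 9) // (39 + 27 + (result == g) + g)
result = 39 + 27 + g + y * 31
result = 39 + 27 + 27 + (g > y)
y = 39 + 27 + (base + 29) + base
if y >= y and y < 2:
    g = result * y
    base = y[result]
record(result)
g = result

2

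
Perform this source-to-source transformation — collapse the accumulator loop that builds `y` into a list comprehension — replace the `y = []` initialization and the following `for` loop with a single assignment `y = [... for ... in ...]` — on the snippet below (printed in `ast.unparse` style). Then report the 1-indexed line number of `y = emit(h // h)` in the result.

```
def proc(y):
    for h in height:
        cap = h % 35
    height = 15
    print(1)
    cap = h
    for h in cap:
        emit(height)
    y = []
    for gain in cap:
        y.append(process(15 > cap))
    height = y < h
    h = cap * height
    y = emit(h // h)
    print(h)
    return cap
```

Transformed code:
def proc(y):
    for h in height:
        cap = h % 35
    height = 15
    print(1)
    cap = h
    for h in cap:
        emit(height)
    y = [process(15 > cap) for gain in cap]
    height = y < h
    h = cap * height
    y = emit(h // h)
    print(h)
    return cap

12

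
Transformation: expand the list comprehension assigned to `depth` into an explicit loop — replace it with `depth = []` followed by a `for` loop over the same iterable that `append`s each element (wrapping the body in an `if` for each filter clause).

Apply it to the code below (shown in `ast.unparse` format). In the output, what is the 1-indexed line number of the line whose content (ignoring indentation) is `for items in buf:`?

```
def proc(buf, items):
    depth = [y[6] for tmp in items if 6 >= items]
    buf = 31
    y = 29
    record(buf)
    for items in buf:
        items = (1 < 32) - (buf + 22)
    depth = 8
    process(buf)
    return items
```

Transformed code:
def proc(buf, items):
    depth = []
    for tmp in items:
        if 6 >= items:
            depth.append(y[6])
    buf = 31
    y = 29
    record(buf)
    for items in buf:
        items = (1 < 32) - (buf + 22)
    depth = 8
    process(buf)
    return items

9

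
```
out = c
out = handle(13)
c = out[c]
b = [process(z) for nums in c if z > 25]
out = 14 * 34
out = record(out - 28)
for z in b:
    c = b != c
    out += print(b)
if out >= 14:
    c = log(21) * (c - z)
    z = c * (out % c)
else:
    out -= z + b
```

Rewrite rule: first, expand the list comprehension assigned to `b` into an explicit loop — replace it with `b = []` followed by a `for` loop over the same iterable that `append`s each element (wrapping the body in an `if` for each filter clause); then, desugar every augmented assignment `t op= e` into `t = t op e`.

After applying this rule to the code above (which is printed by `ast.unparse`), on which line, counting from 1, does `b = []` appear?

Transformed code:
out = c
out = handle(13)
c = out[c]
b = []
for nums in c:
    if z > 25:
        b.append(process(z))
out = 14 * 34
out = record(out - 28)
for z in b:
    c = b != c
    out = out + print(b)
if out >= 14:
    c = log(21) * (c - z)
    z = c * (out % c)
else:
    out = out - (z + b)

4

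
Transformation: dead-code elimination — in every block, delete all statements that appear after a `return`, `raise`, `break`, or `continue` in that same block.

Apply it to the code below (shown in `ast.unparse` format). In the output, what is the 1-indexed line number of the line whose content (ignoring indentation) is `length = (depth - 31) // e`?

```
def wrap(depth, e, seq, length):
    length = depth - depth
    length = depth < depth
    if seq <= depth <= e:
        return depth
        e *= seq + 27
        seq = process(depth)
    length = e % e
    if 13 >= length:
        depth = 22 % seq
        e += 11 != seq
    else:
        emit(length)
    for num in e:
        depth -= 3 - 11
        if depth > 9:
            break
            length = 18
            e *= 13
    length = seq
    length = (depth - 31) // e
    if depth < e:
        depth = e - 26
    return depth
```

Transformed code:
def wrap(depth, e, seq, length):
    length = depth - depth
    length = depth < depth
    if seq <= depth <= e:
        return depth
    length = e % e
    if 13 >= length:
        depth = 22 % seq
        e += 11 != seq
    else:
        emit(length)
    for num in e:
        depth -= 3 - 11
        if depth > 9:
            break
    length = seq
    length = (depth - 31) // e
    if depth < e:
        depth = e - 26
    return depth

17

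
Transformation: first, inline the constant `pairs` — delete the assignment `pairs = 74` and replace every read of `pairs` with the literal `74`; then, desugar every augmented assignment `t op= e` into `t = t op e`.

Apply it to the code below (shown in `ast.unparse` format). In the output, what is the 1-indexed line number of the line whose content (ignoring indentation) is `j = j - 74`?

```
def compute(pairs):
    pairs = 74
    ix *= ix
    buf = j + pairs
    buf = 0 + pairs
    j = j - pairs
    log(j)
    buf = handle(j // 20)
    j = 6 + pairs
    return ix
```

5

Transformed code:
def compute(pairs):
    ix = ix * ix
    buf = j + 74
    buf = 0 + 74
    j = j - 74
    log(j)
    buf = handle(j // 20)
    j = 6 + 74
    return ix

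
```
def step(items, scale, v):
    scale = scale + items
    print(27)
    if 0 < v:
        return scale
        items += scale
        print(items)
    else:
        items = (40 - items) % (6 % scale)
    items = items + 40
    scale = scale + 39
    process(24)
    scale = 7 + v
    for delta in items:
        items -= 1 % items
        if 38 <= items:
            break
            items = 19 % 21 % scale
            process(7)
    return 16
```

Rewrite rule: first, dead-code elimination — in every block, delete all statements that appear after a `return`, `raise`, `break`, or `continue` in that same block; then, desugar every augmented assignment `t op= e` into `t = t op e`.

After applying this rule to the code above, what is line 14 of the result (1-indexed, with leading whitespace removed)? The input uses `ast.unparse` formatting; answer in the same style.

if 38 <= items:

Transformed code:
def step(items, scale, v):
    scale = scale + items
    print(27)
    if 0 < v:
        return scale
    else:
        items = (40 - items) % (6 % scale)
    items = items + 40
    scale = scale + 39
    process(24)
    scale = 7 + v
    for delta in items:
        items = items - 1 % items
        if 38 <= items:
            break
    return 16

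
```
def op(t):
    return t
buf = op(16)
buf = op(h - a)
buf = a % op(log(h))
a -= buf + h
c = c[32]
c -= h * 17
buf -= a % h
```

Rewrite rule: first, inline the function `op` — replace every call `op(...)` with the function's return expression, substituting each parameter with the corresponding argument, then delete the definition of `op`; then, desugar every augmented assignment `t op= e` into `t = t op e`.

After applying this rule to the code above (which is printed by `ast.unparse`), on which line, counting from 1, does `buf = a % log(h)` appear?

3

Transformed code:
buf = 16
buf = h - a
buf = a % log(h)
a = a - (buf + h)
c = c[32]
c = c - h * 17
buf = buf - a % h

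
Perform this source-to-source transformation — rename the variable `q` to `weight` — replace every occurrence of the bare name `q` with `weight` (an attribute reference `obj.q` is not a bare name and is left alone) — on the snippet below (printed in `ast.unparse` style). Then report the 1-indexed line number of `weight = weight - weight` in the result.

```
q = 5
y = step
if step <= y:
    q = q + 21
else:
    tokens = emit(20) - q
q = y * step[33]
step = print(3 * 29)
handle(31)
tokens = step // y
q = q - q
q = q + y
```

11

Transformed code:
weight = 5
y = step
if step <= y:
    weight = weight + 21
else:
    tokens = emit(20) - weight
weight = y * step[33]
step = print(3 * 29)
handle(31)
tokens = step // y
weight = weight - weight
weight = weight + y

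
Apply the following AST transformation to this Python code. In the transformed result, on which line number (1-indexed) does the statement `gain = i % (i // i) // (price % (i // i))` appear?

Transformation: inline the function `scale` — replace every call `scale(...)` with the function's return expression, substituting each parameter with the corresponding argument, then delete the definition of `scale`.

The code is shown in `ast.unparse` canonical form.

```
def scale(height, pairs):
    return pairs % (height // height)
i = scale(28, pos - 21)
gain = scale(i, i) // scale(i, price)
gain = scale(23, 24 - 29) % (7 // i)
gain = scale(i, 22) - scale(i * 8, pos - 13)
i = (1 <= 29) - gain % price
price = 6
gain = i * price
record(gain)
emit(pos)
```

2

Transformed code:
i = (pos - 21) % (28 // 28)
gain = i % (i // i) // (price % (i // i))
gain = (24 - 29) % (23 // 23) % (7 // i)
gain = 22 % (i // i) - (pos - 13) % (i * 8 // (i * 8))
i = (1 <= 29) - gain % price
price = 6
gain = i * price
record(gain)
emit(pos)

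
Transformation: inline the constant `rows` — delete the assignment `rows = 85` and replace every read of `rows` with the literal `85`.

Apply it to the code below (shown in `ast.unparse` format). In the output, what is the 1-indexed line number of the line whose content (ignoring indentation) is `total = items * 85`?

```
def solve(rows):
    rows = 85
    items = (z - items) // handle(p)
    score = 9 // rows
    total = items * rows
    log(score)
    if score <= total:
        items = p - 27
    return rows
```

Transformed code:
def solve(rows):
    items = (z - items) // handle(p)
    score = 9 // 85
    total = items * 85
    log(score)
    if score <= total:
        items = p - 27
    return 85

4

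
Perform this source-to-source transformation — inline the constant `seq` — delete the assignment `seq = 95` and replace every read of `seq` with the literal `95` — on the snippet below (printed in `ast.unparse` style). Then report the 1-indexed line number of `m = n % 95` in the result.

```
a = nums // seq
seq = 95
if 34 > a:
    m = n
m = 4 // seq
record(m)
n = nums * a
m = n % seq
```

7

Transformed code:
a = nums // 95
if 34 > a:
    m = n
m = 4 // 95
record(m)
n = nums * a
m = n % 95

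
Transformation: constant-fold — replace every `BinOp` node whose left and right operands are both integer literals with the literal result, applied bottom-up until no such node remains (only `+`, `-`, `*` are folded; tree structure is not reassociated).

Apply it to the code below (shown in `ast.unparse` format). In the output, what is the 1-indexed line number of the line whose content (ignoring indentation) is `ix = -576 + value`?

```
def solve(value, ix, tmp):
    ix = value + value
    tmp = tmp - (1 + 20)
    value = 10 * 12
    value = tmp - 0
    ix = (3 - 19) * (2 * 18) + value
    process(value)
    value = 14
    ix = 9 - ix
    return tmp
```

Transformed code:
def solve(value, ix, tmp):
    ix = value + value
    tmp = tmp - 21
    value = 120
    value = tmp - 0
    ix = -576 + value
    process(value)
    value = 14
    ix = 9 - ix
    return tmp

6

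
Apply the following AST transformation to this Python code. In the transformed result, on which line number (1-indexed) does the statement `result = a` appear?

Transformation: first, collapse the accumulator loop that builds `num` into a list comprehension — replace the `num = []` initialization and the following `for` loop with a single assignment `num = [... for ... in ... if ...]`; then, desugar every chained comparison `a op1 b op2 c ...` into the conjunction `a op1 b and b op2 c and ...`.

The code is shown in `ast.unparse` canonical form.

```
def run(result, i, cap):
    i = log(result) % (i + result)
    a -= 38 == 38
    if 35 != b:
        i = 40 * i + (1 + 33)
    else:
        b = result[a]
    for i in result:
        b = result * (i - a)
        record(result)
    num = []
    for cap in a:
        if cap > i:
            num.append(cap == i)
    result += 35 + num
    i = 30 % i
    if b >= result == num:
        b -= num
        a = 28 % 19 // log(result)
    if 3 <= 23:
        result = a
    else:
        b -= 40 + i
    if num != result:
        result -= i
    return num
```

Transformed code:
def run(result, i, cap):
    i = log(result) % (i + result)
    a -= 38 == 38
    if 35 != b:
        i = 40 * i + (1 + 33)
    else:
        b = result[a]
    for i in result:
        b = result * (i - a)
        record(result)
    num = [cap == i for cap in a if cap > i]
    result += 35 + num
    i = 30 % i
    if b >= result and result == num:
        b -= num
        a = 28 % 19 // log(result)
    if 3 <= 23:
        result = a
    else:
        b -= 40 + i
    if num != result:
        result -= i
    return num

18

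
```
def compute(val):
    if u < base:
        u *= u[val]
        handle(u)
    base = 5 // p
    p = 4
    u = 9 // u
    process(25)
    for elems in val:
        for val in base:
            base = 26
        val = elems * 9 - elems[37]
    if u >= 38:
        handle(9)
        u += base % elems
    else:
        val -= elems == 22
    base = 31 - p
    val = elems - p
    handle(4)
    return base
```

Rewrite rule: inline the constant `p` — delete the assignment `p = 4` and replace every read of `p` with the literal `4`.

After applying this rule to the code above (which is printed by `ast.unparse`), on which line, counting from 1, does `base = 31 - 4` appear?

Transformed code:
def compute(val):
    if u < base:
        u *= u[val]
        handle(u)
    base = 5 // 4
    u = 9 // u
    process(25)
    for elems in val:
        for val in base:
            base = 26
        val = elems * 9 - elems[37]
    if u >= 38:
        handle(9)
        u += base % elems
    else:
        val -= elems == 22
    base = 31 - 4
    val = elems - 4
    handle(4)
    return base

17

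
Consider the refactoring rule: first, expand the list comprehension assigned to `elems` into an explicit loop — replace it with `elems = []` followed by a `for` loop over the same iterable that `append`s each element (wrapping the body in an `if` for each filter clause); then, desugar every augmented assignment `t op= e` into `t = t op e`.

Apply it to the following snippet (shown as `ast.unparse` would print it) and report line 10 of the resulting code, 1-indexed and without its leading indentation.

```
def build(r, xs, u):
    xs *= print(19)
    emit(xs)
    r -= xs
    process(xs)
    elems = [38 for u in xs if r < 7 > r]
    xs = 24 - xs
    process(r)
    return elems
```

xs = 24 - xs

Transformed code:
def build(r, xs, u):
    xs = xs * print(19)
    emit(xs)
    r = r - xs
    process(xs)
    elems = []
    for u in xs:
        if r < 7 > r:
            elems.append(38)
    xs = 24 - xs
    process(r)
    return elems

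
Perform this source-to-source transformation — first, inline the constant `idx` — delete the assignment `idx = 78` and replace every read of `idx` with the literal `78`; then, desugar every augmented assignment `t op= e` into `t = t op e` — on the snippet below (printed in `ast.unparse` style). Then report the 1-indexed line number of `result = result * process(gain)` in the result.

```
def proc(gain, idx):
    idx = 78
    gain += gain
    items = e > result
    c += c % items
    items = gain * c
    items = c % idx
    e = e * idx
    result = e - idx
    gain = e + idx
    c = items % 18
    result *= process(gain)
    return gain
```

11

Transformed code:
def proc(gain, idx):
    gain = gain + gain
    items = e > result
    c = c + c % items
    items = gain * c
    items = c % 78
    e = e * 78
    result = e - 78
    gain = e + 78
    c = items % 18
    result = result * process(gain)
    return gain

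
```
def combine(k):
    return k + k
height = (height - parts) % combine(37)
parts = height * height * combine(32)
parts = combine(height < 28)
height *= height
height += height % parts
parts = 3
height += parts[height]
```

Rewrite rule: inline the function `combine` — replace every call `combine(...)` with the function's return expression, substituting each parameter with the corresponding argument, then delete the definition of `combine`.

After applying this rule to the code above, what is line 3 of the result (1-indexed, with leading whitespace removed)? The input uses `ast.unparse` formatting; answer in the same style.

parts = (height < 28) + (height < 28)

Transformed code:
height = (height - parts) % (37 + 37)
parts = height * height * (32 + 32)
parts = (height < 28) + (height < 28)
height *= height
height += height % parts
parts = 3
height += parts[height]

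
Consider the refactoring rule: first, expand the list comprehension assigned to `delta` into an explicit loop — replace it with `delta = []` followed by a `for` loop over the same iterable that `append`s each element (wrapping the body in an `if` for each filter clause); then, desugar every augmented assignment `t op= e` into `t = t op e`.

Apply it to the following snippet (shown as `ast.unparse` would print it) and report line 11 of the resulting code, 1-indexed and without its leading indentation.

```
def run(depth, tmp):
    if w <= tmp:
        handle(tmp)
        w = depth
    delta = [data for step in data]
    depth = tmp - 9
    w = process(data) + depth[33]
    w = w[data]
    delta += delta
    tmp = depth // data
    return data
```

Transformed code:
def run(depth, tmp):
    if w <= tmp:
        handle(tmp)
        w = depth
    delta = []
    for step in data:
        delta.append(data)
    depth = tmp - 9
    w = process(data) + depth[33]
    w = w[data]
    delta = delta + delta
    tmp = depth // data
    return data

delta = delta + delta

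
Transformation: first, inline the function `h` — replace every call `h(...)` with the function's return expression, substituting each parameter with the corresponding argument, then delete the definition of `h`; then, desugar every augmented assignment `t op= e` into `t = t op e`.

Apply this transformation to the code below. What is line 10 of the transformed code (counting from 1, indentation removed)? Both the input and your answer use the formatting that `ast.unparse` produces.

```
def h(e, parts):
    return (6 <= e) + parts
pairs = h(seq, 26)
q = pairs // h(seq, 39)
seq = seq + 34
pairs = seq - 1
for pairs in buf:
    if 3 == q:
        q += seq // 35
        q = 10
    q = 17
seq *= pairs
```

Transformed code:
pairs = (6 <= seq) + 26
q = pairs // ((6 <= seq) + 39)
seq = seq + 34
pairs = seq - 1
for pairs in buf:
    if 3 == q:
        q = q + seq // 35
        q = 10
    q = 17
seq = seq * pairs

seq = seq * pairs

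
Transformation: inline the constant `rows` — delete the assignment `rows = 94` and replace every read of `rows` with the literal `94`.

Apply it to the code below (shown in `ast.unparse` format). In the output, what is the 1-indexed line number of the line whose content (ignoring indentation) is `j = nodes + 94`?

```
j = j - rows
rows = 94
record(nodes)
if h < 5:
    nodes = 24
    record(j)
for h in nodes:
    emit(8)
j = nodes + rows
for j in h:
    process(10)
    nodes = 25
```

Transformed code:
j = j - 94
record(nodes)
if h < 5:
    nodes = 24
    record(j)
for h in nodes:
    emit(8)
j = nodes + 94
for j in h:
    process(10)
    nodes = 25

8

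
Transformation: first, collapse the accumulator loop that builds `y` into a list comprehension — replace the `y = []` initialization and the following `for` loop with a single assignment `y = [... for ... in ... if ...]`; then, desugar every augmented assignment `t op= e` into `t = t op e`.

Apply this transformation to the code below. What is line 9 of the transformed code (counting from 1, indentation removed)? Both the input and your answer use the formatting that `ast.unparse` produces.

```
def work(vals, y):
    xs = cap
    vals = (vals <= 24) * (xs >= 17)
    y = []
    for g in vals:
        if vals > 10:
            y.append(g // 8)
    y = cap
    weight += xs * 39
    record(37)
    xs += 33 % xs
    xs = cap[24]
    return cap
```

Transformed code:
def work(vals, y):
    xs = cap
    vals = (vals <= 24) * (xs >= 17)
    y = [g // 8 for g in vals if vals > 10]
    y = cap
    weight = weight + xs * 39
    record(37)
    xs = xs + 33 % xs
    xs = cap[24]
    return cap

xs = cap[24]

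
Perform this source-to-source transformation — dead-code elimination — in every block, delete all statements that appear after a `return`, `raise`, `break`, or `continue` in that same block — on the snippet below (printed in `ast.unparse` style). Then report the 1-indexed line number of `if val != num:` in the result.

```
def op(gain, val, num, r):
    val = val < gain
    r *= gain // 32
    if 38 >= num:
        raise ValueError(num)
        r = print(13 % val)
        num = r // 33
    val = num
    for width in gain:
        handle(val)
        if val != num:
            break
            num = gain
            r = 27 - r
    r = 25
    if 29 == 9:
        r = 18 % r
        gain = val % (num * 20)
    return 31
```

Transformed code:
def op(gain, val, num, r):
    val = val < gain
    r *= gain // 32
    if 38 >= num:
        raise ValueError(num)
    val = num
    for width in gain:
        handle(val)
        if val != num:
            break
    r = 25
    if 29 == 9:
        r = 18 % r
        gain = val % (num * 20)
    return 31

9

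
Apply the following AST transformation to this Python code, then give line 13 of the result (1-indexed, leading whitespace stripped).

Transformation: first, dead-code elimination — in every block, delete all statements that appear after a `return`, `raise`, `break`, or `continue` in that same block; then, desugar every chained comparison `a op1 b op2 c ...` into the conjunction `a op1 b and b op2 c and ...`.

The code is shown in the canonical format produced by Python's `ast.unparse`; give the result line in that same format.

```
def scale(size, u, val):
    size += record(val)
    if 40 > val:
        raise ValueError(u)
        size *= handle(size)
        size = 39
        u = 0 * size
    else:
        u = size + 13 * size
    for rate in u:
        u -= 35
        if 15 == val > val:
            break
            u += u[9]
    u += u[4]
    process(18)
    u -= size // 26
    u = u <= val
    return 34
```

Transformed code:
def scale(size, u, val):
    size += record(val)
    if 40 > val:
        raise ValueError(u)
    else:
        u = size + 13 * size
    for rate in u:
        u -= 35
        if 15 == val and val > val:
            break
    u += u[4]
    process(18)
    u -= size // 26
    u = u <= val
    return 34

u -= size // 26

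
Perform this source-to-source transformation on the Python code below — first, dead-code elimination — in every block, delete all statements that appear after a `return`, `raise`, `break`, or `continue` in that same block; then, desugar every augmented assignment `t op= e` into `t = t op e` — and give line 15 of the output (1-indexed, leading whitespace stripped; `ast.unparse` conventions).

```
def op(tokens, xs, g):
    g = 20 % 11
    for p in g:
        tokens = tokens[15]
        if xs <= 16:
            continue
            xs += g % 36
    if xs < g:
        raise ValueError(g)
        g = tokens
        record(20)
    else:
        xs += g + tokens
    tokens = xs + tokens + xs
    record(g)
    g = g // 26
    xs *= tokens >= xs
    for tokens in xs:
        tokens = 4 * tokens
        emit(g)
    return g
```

Transformed code:
def op(tokens, xs, g):
    g = 20 % 11
    for p in g:
        tokens = tokens[15]
        if xs <= 16:
            continue
    if xs < g:
        raise ValueError(g)
    else:
        xs = xs + (g + tokens)
    tokens = xs + tokens + xs
    record(g)
    g = g // 26
    xs = xs * (tokens >= xs)
    for tokens in xs:
        tokens = 4 * tokens
        emit(g)
    return g

for tokens in xs:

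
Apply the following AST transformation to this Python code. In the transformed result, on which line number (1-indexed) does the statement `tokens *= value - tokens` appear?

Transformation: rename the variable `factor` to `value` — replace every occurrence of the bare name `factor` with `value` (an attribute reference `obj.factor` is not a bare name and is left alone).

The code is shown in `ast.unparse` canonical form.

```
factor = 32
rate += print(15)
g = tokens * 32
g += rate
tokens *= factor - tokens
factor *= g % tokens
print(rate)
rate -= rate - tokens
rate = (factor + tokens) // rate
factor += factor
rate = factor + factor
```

Transformed code:
value = 32
rate += print(15)
g = tokens * 32
g += rate
tokens *= value - tokens
value *= g % tokens
print(rate)
rate -= rate - tokens
rate = (value + tokens) // rate
value += value
rate = value + value

5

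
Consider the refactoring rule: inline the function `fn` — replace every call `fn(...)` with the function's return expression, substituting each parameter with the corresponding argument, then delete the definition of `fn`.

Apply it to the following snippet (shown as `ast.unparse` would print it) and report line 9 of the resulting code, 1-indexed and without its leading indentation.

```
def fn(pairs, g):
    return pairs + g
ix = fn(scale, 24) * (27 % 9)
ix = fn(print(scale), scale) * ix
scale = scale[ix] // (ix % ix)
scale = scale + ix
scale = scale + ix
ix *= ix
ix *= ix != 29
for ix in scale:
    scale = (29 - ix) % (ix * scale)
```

Transformed code:
ix = (scale + 24) * (27 % 9)
ix = (print(scale) + scale) * ix
scale = scale[ix] // (ix % ix)
scale = scale + ix
scale = scale + ix
ix *= ix
ix *= ix != 29
for ix in scale:
    scale = (29 - ix) % (ix * scale)

scale = (29 - ix) % (ix * scale)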